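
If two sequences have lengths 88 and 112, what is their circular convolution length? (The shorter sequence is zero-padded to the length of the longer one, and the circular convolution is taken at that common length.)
Circular convolution (zero-padding the shorter input) has length max(m, n) = max(88, 112) = 112

112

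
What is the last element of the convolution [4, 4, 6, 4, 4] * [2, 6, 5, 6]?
Use y[k] = Σ_i a[i]·b[k-i] at k=7. y[7] = 4×6 = 24

24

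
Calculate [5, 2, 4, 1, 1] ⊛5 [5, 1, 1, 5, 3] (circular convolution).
Use y[k] = Σ_j a[j]·b[(k-j) mod 5]. y[0] = 5×5 + 2×3 + 4×5 + 1×1 + 1×1 = 53; y[1] = 5×1 + 2×5 + 4×3 + 1×5 + 1×1 = 33; y[2] = 5×1 + 2×1 + 4×5 + 1×3 + 1×5 = 35; y[3] = 5×5 + 2×1 + 4×1 + 1×5 + 1×3 = 39; y[4] = 5×3 + 2×5 + 4×1 + 1×1 + 1×5 = 35. Result: [53, 33, 35, 39, 35]

[53, 33, 35, 39, 35]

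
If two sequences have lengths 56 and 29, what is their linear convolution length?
Linear/full convolution length: m + n - 1 = 56 + 29 - 1 = 84

84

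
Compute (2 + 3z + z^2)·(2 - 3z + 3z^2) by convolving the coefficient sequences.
Ascending coefficients: a = [2, 3, 1], b = [2, -3, 3]. c[0] = 2×2 = 4; c[1] = 2×-3 + 3×2 = 0; c[2] = 2×3 + 3×-3 + 1×2 = -1; c[3] = 3×3 + 1×-3 = 6; c[4] = 1×3 = 3. Result coefficients: [4, 0, -1, 6, 3] → 4 - z^2 + 6z^3 + 3z^4

4 - z^2 + 6z^3 + 3z^4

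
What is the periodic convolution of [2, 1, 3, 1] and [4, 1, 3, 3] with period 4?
Use y[k] = Σ_j a[j]·b[(k-j) mod 4]. y[0] = 2×4 + 1×3 + 3×3 + 1×1 = 21; y[1] = 2×1 + 1×4 + 3×3 + 1×3 = 18; y[2] = 2×3 + 1×1 + 3×4 + 1×3 = 22; y[3] = 2×3 + 1×3 + 3×1 + 1×4 = 16. Result: [21, 18, 22, 16]

[21, 18, 22, 16]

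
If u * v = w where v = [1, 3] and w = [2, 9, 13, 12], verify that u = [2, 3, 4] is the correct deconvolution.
Forward-compute [2, 3, 4] * [1, 3]: w[0] = 2×1 = 2; w[1] = 2×3 + 3×1 = 9; w[2] = 3×3 + 4×1 = 13; w[3] = 4×3 = 12 → [2, 9, 13, 12]. Matches given w = [2, 9, 13, 12], so verified.

Verified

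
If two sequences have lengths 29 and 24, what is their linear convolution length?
Linear/full convolution length: m + n - 1 = 29 + 24 - 1 = 52

52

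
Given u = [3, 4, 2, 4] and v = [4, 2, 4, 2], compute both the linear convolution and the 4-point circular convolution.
Linear: y_lin[0] = 3×4 = 12; y_lin[1] = 3×2 + 4×4 = 22; y_lin[2] = 3×4 + 4×2 + 2×4 = 28; y_lin[3] = 3×2 + 4×4 + 2×2 + 4×4 = 42; y_lin[4] = 4×2 + 2×4 + 4×2 = 24; y_lin[5] = 2×2 + 4×4 = 20; y_lin[6] = 4×2 = 8 → [12, 22, 28, 42, 24, 20, 8]. Circular (length 4): y[0] = 3×4 + 4×2 + 2×4 + 4×2 = 36; y[1] = 3×2 + 4×4 + 2×2 + 4×4 = 42; y[2] = 3×4 + 4×2 + 2×4 + 4×2 = 36; y[3] = 3×2 + 4×4 + 2×2 + 4×4 = 42 → [36, 42, 36, 42]

Linear: [12, 22, 28, 42, 24, 20, 8], Circular: [36, 42, 36, 42]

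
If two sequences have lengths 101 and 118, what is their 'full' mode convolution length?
Linear/full convolution length: m + n - 1 = 101 + 118 - 1 = 218

218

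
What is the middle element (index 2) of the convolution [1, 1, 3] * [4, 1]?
Use y[k] = Σ_i a[i]·b[k-i] at k=2. y[2] = 1×1 + 3×4 = 13

13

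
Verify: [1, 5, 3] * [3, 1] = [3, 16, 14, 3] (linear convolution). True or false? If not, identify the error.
Recompute linear convolution of [1, 5, 3] and [3, 1]: y[0] = 1×3 = 3; y[1] = 1×1 + 5×3 = 16; y[2] = 5×1 + 3×3 = 14; y[3] = 3×1 = 3 → [3, 16, 14, 3]. Given [3, 16, 14, 3] matches, so answer: Yes

Yes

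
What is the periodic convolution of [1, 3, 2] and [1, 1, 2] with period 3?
Use y[k] = Σ_j f[j]·g[(k-j) mod 3]. y[0] = 1×1 + 3×2 + 2×1 = 9; y[1] = 1×1 + 3×1 + 2×2 = 8; y[2] = 1×2 + 3×1 + 2×1 = 7. Result: [9, 8, 7]

[9, 8, 7]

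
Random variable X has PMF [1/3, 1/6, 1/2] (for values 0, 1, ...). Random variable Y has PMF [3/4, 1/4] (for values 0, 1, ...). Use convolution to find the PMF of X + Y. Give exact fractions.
P(X+Y=k) = Σ_i P(X=i)·P(Y=k-i) — a convolution of [1/3, 1/6, 1/2] and [3/4, 1/4]. P(X+Y=0) = (1/3)×(3/4) = 1/4; P(X+Y=1) = (1/3)×(1/4) + (1/6)×(3/4) = 1/12 + 1/8 = 5/24; P(X+Y=2) = (1/6)×(1/4) + (1/2)×(3/4) = 1/24 + 3/8 = 5/12; P(X+Y=3) = (1/2)×(1/4) = 1/8. PMF: [1/4, 5/24, 5/12, 1/8] (sums to 1 ✓)

[1/4, 5/24, 5/12, 1/8]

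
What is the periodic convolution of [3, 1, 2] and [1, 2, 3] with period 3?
Use y[k] = Σ_j s[j]·t[(k-j) mod 3]. y[0] = 3×1 + 1×3 + 2×2 = 10; y[1] = 3×2 + 1×1 + 2×3 = 13; y[2] = 3×3 + 1×2 + 2×1 = 13. Result: [10, 13, 13]

[10, 13, 13]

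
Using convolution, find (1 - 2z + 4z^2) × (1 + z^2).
Ascending coefficients: a = [1, -2, 4], b = [1, 0, 1]. c[0] = 1×1 = 1; c[1] = 1×0 + -2×1 = -2; c[2] = 1×1 + -2×0 + 4×1 = 5; c[3] = -2×1 + 4×0 = -2; c[4] = 4×1 = 4. Result coefficients: [1, -2, 5, -2, 4] → 1 - 2z + 5z^2 - 2z^3 + 4z^4

1 - 2z + 5z^2 - 2z^3 + 4z^4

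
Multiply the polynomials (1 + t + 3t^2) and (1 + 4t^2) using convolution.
Ascending coefficients: a = [1, 1, 3], b = [1, 0, 4]. c[0] = 1×1 = 1; c[1] = 1×0 + 1×1 = 1; c[2] = 1×4 + 1×0 + 3×1 = 7; c[3] = 1×4 + 3×0 = 4; c[4] = 3×4 = 12. Result coefficients: [1, 1, 7, 4, 12] → 1 + t + 7t^2 + 4t^3 + 12t^4

1 + t + 7t^2 + 4t^3 + 12t^4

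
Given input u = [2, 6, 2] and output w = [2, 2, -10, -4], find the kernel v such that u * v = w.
Output length 4 = len(u) + len(v) - 1 ⇒ len(v) = 2. Solve v forward using v[k] = (w[k] - Σ_{i≥1} u[i]·v[k-i]) / u[0]: v[0] = w[0] / u[0] = 2 / 2 = 1; v[1] = (w[1] - 6×1) / u[0] = (2 - 6×1) / 2 = -2. So v = [1, -2]. Forward-check [2, 6, 2] * [1, -2]: w[0] = 2×1 = 2; w[1] = 2×-2 + 6×1 = 2; w[2] = 6×-2 + 2×1 = -10; w[3] = 2×-2 = -4 → [2, 2, -10, -4] ✓

[1, -2]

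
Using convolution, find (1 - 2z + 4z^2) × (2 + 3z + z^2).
Ascending coefficients: a = [1, -2, 4], b = [2, 3, 1]. c[0] = 1×2 = 2; c[1] = 1×3 + -2×2 = -1; c[2] = 1×1 + -2×3 + 4×2 = 3; c[3] = -2×1 + 4×3 = 10; c[4] = 4×1 = 4. Result coefficients: [2, -1, 3, 10, 4] → 2 - z + 3z^2 + 10z^3 + 4z^4

2 - z + 3z^2 + 10z^3 + 4z^4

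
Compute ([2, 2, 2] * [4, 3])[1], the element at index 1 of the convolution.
Use y[k] = Σ_i a[i]·b[k-i] at k=1. y[1] = 2×3 + 2×4 = 14

14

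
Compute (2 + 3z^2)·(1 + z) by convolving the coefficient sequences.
Ascending coefficients: a = [2, 0, 3], b = [1, 1]. c[0] = 2×1 = 2; c[1] = 2×1 + 0×1 = 2; c[2] = 0×1 + 3×1 = 3; c[3] = 3×1 = 3. Result coefficients: [2, 2, 3, 3] → 2 + 2z + 3z^2 + 3z^3

2 + 2z + 3z^2 + 3z^3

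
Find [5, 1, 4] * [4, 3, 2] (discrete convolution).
y[0] = 5×4 = 20; y[1] = 5×3 + 1×4 = 19; y[2] = 5×2 + 1×3 + 4×4 = 29; y[3] = 1×2 + 4×3 = 14; y[4] = 4×2 = 8

[20, 19, 29, 14, 8]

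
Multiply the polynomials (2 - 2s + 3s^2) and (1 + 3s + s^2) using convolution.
Ascending coefficients: a = [2, -2, 3], b = [1, 3, 1]. c[0] = 2×1 = 2; c[1] = 2×3 + -2×1 = 4; c[2] = 2×1 + -2×3 + 3×1 = -1; c[3] = -2×1 + 3×3 = 7; c[4] = 3×1 = 3. Result coefficients: [2, 4, -1, 7, 3] → 2 + 4s - s^2 + 7s^3 + 3s^4

2 + 4s - s^2 + 7s^3 + 3s^4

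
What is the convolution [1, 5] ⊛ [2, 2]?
y[0] = 1×2 = 2; y[1] = 1×2 + 5×2 = 12; y[2] = 5×2 = 10

[2, 12, 10]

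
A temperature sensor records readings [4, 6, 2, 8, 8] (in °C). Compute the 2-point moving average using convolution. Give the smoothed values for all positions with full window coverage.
2-point moving average kernel = [1, 1]. Apply in 'valid' mode (full window coverage): avg[0] = (4 + 6) / 2 = 5.0; avg[1] = (6 + 2) / 2 = 4.0; avg[2] = (2 + 8) / 2 = 5.0; avg[3] = (8 + 8) / 2 = 8.0. Smoothed values: [5.0, 4.0, 5.0, 8.0]

[5.0, 4.0, 5.0, 8.0]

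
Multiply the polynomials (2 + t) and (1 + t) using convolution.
Ascending coefficients: a = [2, 1], b = [1, 1]. c[0] = 2×1 = 2; c[1] = 2×1 + 1×1 = 3; c[2] = 1×1 = 1. Result coefficients: [2, 3, 1] → 2 + 3t + t^2

2 + 3t + t^2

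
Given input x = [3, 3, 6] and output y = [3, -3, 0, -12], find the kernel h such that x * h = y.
Output length 4 = len(x) + len(h) - 1 ⇒ len(h) = 2. Solve h forward using h[k] = (y[k] - Σ_{i≥1} x[i]·h[k-i]) / x[0]: h[0] = y[0] / x[0] = 3 / 3 = 1; h[1] = (y[1] - 3×1) / x[0] = (-3 - 3×1) / 3 = -2. So h = [1, -2]. Forward-check [3, 3, 6] * [1, -2]: y[0] = 3×1 = 3; y[1] = 3×-2 + 3×1 = -3; y[2] = 3×-2 + 6×1 = 0; y[3] = 6×-2 = -12 → [3, -3, 0, -12] ✓

[1, -2]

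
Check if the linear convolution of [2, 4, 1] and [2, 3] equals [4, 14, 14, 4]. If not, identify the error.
Recompute linear convolution of [2, 4, 1] and [2, 3]: y[0] = 2×2 = 4; y[1] = 2×3 + 4×2 = 14; y[2] = 4×3 + 1×2 = 14; y[3] = 1×3 = 3 → [4, 14, 14, 3]. Compare to given [4, 14, 14, 4]: they differ at index 3: given 4, correct 3, so answer: No

No. Error at index 3: given 4, correct 3.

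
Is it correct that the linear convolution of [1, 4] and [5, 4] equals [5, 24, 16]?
Recompute linear convolution of [1, 4] and [5, 4]: y[0] = 1×5 = 5; y[1] = 1×4 + 4×5 = 24; y[2] = 4×4 = 16 → [5, 24, 16]. Given [5, 24, 16] matches, so answer: Yes

Yes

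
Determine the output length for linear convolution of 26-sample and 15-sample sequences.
Linear/full convolution length: m + n - 1 = 26 + 15 - 1 = 40

40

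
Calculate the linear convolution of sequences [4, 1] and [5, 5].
y[0] = 4×5 = 20; y[1] = 4×5 + 1×5 = 25; y[2] = 1×5 = 5

[20, 25, 5]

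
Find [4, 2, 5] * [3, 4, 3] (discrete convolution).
y[0] = 4×3 = 12; y[1] = 4×4 + 2×3 = 22; y[2] = 4×3 + 2×4 + 5×3 = 35; y[3] = 2×3 + 5×4 = 26; y[4] = 5×3 = 15

[12, 22, 35, 26, 15]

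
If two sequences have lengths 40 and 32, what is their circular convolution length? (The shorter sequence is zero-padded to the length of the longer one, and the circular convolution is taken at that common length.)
Circular convolution (zero-padding the shorter input) has length max(m, n) = max(40, 32) = 40

40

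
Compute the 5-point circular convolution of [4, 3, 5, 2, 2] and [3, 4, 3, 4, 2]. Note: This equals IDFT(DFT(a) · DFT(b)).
Either evaluate y[k] = Σ_j a[j]·b[(k-j) mod 5] directly, or use IDFT(DFT(a) · DFT(b)). y[0] = 4×3 + 3×2 + 5×4 + 2×3 + 2×4 = 52; y[1] = 4×4 + 3×3 + 5×2 + 2×4 + 2×3 = 49; y[2] = 4×3 + 3×4 + 5×3 + 2×2 + 2×4 = 51; y[3] = 4×4 + 3×3 + 5×4 + 2×3 + 2×2 = 55; y[4] = 4×2 + 3×4 + 5×3 + 2×4 + 2×3 = 49. Result: [52, 49, 51, 55, 49]

[52, 49, 51, 55, 49]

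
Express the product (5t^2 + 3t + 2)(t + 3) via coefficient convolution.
Ascending coefficients: a = [2, 3, 5], b = [3, 1]. c[0] = 2×3 = 6; c[1] = 2×1 + 3×3 = 11; c[2] = 3×1 + 5×3 = 18; c[3] = 5×1 = 5. Result coefficients: [6, 11, 18, 5] → 5t^3 + 18t^2 + 11t + 6

5t^3 + 18t^2 + 11t + 6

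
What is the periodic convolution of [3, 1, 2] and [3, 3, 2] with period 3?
Use y[k] = Σ_j f[j]·g[(k-j) mod 3]. y[0] = 3×3 + 1×2 + 2×3 = 17; y[1] = 3×3 + 1×3 + 2×2 = 16; y[2] = 3×2 + 1×3 + 2×3 = 15. Result: [17, 16, 15]

[17, 16, 15]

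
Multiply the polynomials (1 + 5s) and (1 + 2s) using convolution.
Ascending coefficients: a = [1, 5], b = [1, 2]. c[0] = 1×1 = 1; c[1] = 1×2 + 5×1 = 7; c[2] = 5×2 = 10. Result coefficients: [1, 7, 10] → 1 + 7s + 10s^2

1 + 7s + 10s^2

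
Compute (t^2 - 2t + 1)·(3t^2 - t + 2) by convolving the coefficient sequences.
Ascending coefficients: a = [1, -2, 1], b = [2, -1, 3]. c[0] = 1×2 = 2; c[1] = 1×-1 + -2×2 = -5; c[2] = 1×3 + -2×-1 + 1×2 = 7; c[3] = -2×3 + 1×-1 = -7; c[4] = 1×3 = 3. Result coefficients: [2, -5, 7, -7, 3] → 3t^4 - 7t^3 + 7t^2 - 5t + 2

3t^4 - 7t^3 + 7t^2 - 5t + 2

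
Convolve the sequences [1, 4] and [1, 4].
y[0] = 1×1 = 1; y[1] = 1×4 + 4×1 = 8; y[2] = 4×4 = 16

[1, 8, 16]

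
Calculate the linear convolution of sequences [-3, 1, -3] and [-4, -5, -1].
y[0] = -3×-4 = 12; y[1] = -3×-5 + 1×-4 = 11; y[2] = -3×-1 + 1×-5 + -3×-4 = 10; y[3] = 1×-1 + -3×-5 = 14; y[4] = -3×-1 = 3

[12, 11, 10, 14, 3]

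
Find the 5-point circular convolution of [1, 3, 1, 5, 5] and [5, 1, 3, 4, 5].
Use y[k] = Σ_j s[j]·t[(k-j) mod 5]. y[0] = 1×5 + 3×5 + 1×4 + 5×3 + 5×1 = 44; y[1] = 1×1 + 3×5 + 1×5 + 5×4 + 5×3 = 56; y[2] = 1×3 + 3×1 + 1×5 + 5×5 + 5×4 = 56; y[3] = 1×4 + 3×3 + 1×1 + 5×5 + 5×5 = 64; y[4] = 1×5 + 3×4 + 1×3 + 5×1 + 5×5 = 50. Result: [44, 56, 56, 64, 50]

[44, 56, 56, 64, 50]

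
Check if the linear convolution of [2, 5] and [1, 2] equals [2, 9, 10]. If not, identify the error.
Recompute linear convolution of [2, 5] and [1, 2]: y[0] = 2×1 = 2; y[1] = 2×2 + 5×1 = 9; y[2] = 5×2 = 10 → [2, 9, 10]. Given [2, 9, 10] matches, so answer: Yes

Yes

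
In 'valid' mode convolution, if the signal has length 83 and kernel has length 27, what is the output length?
'Valid' mode counts only positions where the kernel fully overlaps the signal: m - n + 1 = 83 - 27 + 1 = 57

57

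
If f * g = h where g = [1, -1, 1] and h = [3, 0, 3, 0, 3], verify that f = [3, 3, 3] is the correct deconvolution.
Forward-compute [3, 3, 3] * [1, -1, 1]: h[0] = 3×1 = 3; h[1] = 3×-1 + 3×1 = 0; h[2] = 3×1 + 3×-1 + 3×1 = 3; h[3] = 3×1 + 3×-1 = 0; h[4] = 3×1 = 3 → [3, 0, 3, 0, 3]. Matches given h = [3, 0, 3, 0, 3], so verified.

Verified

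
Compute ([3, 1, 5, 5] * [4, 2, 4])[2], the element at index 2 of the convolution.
Use y[k] = Σ_i a[i]·b[k-i] at k=2. y[2] = 3×4 + 1×2 + 5×4 = 34

34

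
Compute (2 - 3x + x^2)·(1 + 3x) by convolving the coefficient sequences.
Ascending coefficients: a = [2, -3, 1], b = [1, 3]. c[0] = 2×1 = 2; c[1] = 2×3 + -3×1 = 3; c[2] = -3×3 + 1×1 = -8; c[3] = 1×3 = 3. Result coefficients: [2, 3, -8, 3] → 2 + 3x - 8x^2 + 3x^3

2 + 3x - 8x^2 + 3x^3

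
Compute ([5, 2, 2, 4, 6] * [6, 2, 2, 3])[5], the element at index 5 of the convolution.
Use y[k] = Σ_i a[i]·b[k-i] at k=5. y[5] = 2×3 + 4×2 + 6×2 = 26

26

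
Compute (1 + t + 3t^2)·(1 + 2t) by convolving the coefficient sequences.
Ascending coefficients: a = [1, 1, 3], b = [1, 2]. c[0] = 1×1 = 1; c[1] = 1×2 + 1×1 = 3; c[2] = 1×2 + 3×1 = 5; c[3] = 3×2 = 6. Result coefficients: [1, 3, 5, 6] → 1 + 3t + 5t^2 + 6t^3

1 + 3t + 5t^2 + 6t^3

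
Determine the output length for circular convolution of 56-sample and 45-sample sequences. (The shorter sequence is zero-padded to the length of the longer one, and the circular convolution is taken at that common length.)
Circular convolution (zero-padding the shorter input) has length max(m, n) = max(56, 45) = 56

56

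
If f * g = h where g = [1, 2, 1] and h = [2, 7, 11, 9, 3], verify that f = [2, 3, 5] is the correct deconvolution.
Forward-compute [2, 3, 5] * [1, 2, 1]: h[0] = 2×1 = 2; h[1] = 2×2 + 3×1 = 7; h[2] = 2×1 + 3×2 + 5×1 = 13; h[3] = 3×1 + 5×2 = 13; h[4] = 5×1 = 5 → [2, 7, 13, 13, 5]. Does not match given h = [2, 7, 11, 9, 3].

Not verified. [2, 3, 5] * [1, 2, 1] = [2, 7, 13, 13, 5], which differs from [2, 7, 11, 9, 3] at index 2.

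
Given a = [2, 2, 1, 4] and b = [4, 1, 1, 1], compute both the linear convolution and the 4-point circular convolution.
Linear: y_lin[0] = 2×4 = 8; y_lin[1] = 2×1 + 2×4 = 10; y_lin[2] = 2×1 + 2×1 + 1×4 = 8; y_lin[3] = 2×1 + 2×1 + 1×1 + 4×4 = 21; y_lin[4] = 2×1 + 1×1 + 4×1 = 7; y_lin[5] = 1×1 + 4×1 = 5; y_lin[6] = 4×1 = 4 → [8, 10, 8, 21, 7, 5, 4]. Circular (length 4): y[0] = 2×4 + 2×1 + 1×1 + 4×1 = 15; y[1] = 2×1 + 2×4 + 1×1 + 4×1 = 15; y[2] = 2×1 + 2×1 + 1×4 + 4×1 = 12; y[3] = 2×1 + 2×1 + 1×1 + 4×4 = 21 → [15, 15, 12, 21]

Linear: [8, 10, 8, 21, 7, 5, 4], Circular: [15, 15, 12, 21]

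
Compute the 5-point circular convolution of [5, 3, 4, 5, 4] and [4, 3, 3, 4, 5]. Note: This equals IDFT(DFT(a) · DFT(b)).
Either evaluate y[k] = Σ_j a[j]·b[(k-j) mod 5] directly, or use IDFT(DFT(a) · DFT(b)). y[0] = 5×4 + 3×5 + 4×4 + 5×3 + 4×3 = 78; y[1] = 5×3 + 3×4 + 4×5 + 5×4 + 4×3 = 79; y[2] = 5×3 + 3×3 + 4×4 + 5×5 + 4×4 = 81; y[3] = 5×4 + 3×3 + 4×3 + 5×4 + 4×5 = 81; y[4] = 5×5 + 3×4 + 4×3 + 5×3 + 4×4 = 80. Result: [78, 79, 81, 81, 80]

[78, 79, 81, 81, 80]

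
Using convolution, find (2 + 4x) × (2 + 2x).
Ascending coefficients: a = [2, 4], b = [2, 2]. c[0] = 2×2 = 4; c[1] = 2×2 + 4×2 = 12; c[2] = 4×2 = 8. Result coefficients: [4, 12, 8] → 4 + 12x + 8x^2

4 + 12x + 8x^2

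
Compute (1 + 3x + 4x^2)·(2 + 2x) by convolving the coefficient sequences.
Ascending coefficients: a = [1, 3, 4], b = [2, 2]. c[0] = 1×2 = 2; c[1] = 1×2 + 3×2 = 8; c[2] = 3×2 + 4×2 = 14; c[3] = 4×2 = 8. Result coefficients: [2, 8, 14, 8] → 2 + 8x + 14x^2 + 8x^3

2 + 8x + 14x^2 + 8x^3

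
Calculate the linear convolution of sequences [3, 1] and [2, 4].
y[0] = 3×2 = 6; y[1] = 3×4 + 1×2 = 14; y[2] = 1×4 = 4

[6, 14, 4]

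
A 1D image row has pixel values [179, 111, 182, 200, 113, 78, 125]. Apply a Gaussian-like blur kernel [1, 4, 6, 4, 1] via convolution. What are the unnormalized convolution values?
Convolve image row [179, 111, 182, 200, 113, 78, 125] with kernel [1, 4, 6, 4, 1]: y[0] = 179×1 = 179; y[1] = 179×4 + 111×1 = 827; y[2] = 179×6 + 111×4 + 182×1 = 1700; y[3] = 179×4 + 111×6 + 182×4 + 200×1 = 2310; y[4] = 179×1 + 111×4 + 182×6 + 200×4 + 113×1 = 2628; y[5] = 111×1 + 182×4 + 200×6 + 113×4 + 78×1 = 2569; y[6] = 182×1 + 200×4 + 113×6 + 78×4 + 125×1 = 2097; y[7] = 200×1 + 113×4 + 78×6 + 125×4 = 1620; y[8] = 113×1 + 78×4 + 125×6 = 1175; y[9] = 78×1 + 125×4 = 578; y[10] = 125×1 = 125 → [179, 827, 1700, 2310, 2628, 2569, 2097, 1620, 1175, 578, 125]. Normalization factor = sum(kernel) = 16.

[179, 827, 1700, 2310, 2628, 2569, 2097, 1620, 1175, 578, 125]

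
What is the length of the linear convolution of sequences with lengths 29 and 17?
Linear/full convolution length: m + n - 1 = 29 + 17 - 1 = 45

45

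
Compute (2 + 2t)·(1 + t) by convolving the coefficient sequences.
Ascending coefficients: a = [2, 2], b = [1, 1]. c[0] = 2×1 = 2; c[1] = 2×1 + 2×1 = 4; c[2] = 2×1 = 2. Result coefficients: [2, 4, 2] → 2 + 4t + 2t^2

2 + 4t + 2t^2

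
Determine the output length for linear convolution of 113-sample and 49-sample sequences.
Linear/full convolution length: m + n - 1 = 113 + 49 - 1 = 161

161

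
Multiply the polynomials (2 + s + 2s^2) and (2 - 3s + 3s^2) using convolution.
Ascending coefficients: a = [2, 1, 2], b = [2, -3, 3]. c[0] = 2×2 = 4; c[1] = 2×-3 + 1×2 = -4; c[2] = 2×3 + 1×-3 + 2×2 = 7; c[3] = 1×3 + 2×-3 = -3; c[4] = 2×3 = 6. Result coefficients: [4, -4, 7, -3, 6] → 4 - 4s + 7s^2 - 3s^3 + 6s^4

4 - 4s + 7s^2 - 3s^3 + 6s^4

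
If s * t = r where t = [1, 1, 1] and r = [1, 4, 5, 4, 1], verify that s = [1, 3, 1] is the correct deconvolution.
Forward-compute [1, 3, 1] * [1, 1, 1]: r[0] = 1×1 = 1; r[1] = 1×1 + 3×1 = 4; r[2] = 1×1 + 3×1 + 1×1 = 5; r[3] = 3×1 + 1×1 = 4; r[4] = 1×1 = 1 → [1, 4, 5, 4, 1]. Matches given r = [1, 4, 5, 4, 1], so verified.

Verified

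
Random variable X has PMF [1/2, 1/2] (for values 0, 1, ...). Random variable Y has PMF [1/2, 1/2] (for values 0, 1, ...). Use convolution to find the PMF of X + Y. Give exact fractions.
P(X+Y=k) = Σ_i P(X=i)·P(Y=k-i) — a convolution of [1/2, 1/2] and [1/2, 1/2]. P(X+Y=0) = (1/2)×(1/2) = 1/4; P(X+Y=1) = (1/2)×(1/2) + (1/2)×(1/2) = 1/4 + 1/4 = 1/2; P(X+Y=2) = (1/2)×(1/2) = 1/4. PMF: [1/4, 1/2, 1/4] (sums to 1 ✓)

[1/4, 1/2, 1/4]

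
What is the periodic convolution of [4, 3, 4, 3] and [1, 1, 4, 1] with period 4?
Use y[k] = Σ_j f[j]·g[(k-j) mod 4]. y[0] = 4×1 + 3×1 + 4×4 + 3×1 = 26; y[1] = 4×1 + 3×1 + 4×1 + 3×4 = 23; y[2] = 4×4 + 3×1 + 4×1 + 3×1 = 26; y[3] = 4×1 + 3×4 + 4×1 + 3×1 = 23. Result: [26, 23, 26, 23]

[26, 23, 26, 23]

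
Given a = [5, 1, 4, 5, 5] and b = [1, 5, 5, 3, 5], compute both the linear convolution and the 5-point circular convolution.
Linear: y_lin[0] = 5×1 = 5; y_lin[1] = 5×5 + 1×1 = 26; y_lin[2] = 5×5 + 1×5 + 4×1 = 34; y_lin[3] = 5×3 + 1×5 + 4×5 + 5×1 = 45; y_lin[4] = 5×5 + 1×3 + 4×5 + 5×5 + 5×1 = 78; y_lin[5] = 1×5 + 4×3 + 5×5 + 5×5 = 67; y_lin[6] = 4×5 + 5×3 + 5×5 = 60; y_lin[7] = 5×5 + 5×3 = 40; y_lin[8] = 5×5 = 25 → [5, 26, 34, 45, 78, 67, 60, 40, 25]. Circular (length 5): y[0] = 5×1 + 1×5 + 4×3 + 5×5 + 5×5 = 72; y[1] = 5×5 + 1×1 + 4×5 + 5×3 + 5×5 = 86; y[2] = 5×5 + 1×5 + 4×1 + 5×5 + 5×3 = 74; y[3] = 5×3 + 1×5 + 4×5 + 5×1 + 5×5 = 70; y[4] = 5×5 + 1×3 + 4×5 + 5×5 + 5×1 = 78 → [72, 86, 74, 70, 78]

Linear: [5, 26, 34, 45, 78, 67, 60, 40, 25], Circular: [72, 86, 74, 70, 78]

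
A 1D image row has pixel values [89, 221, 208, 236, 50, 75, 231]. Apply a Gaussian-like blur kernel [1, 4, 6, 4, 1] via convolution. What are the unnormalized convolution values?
Convolve image row [89, 221, 208, 236, 50, 75, 231] with kernel [1, 4, 6, 4, 1]: y[0] = 89×1 = 89; y[1] = 89×4 + 221×1 = 577; y[2] = 89×6 + 221×4 + 208×1 = 1626; y[3] = 89×4 + 221×6 + 208×4 + 236×1 = 2750; y[4] = 89×1 + 221×4 + 208×6 + 236×4 + 50×1 = 3215; y[5] = 221×1 + 208×4 + 236×6 + 50×4 + 75×1 = 2744; y[6] = 208×1 + 236×4 + 50×6 + 75×4 + 231×1 = 1983; y[7] = 236×1 + 50×4 + 75×6 + 231×4 = 1810; y[8] = 50×1 + 75×4 + 231×6 = 1736; y[9] = 75×1 + 231×4 = 999; y[10] = 231×1 = 231 → [89, 577, 1626, 2750, 3215, 2744, 1983, 1810, 1736, 999, 231]. Normalization factor = sum(kernel) = 16.

[89, 577, 1626, 2750, 3215, 2744, 1983, 1810, 1736, 999, 231]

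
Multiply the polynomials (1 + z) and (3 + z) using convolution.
Ascending coefficients: a = [1, 1], b = [3, 1]. c[0] = 1×3 = 3; c[1] = 1×1 + 1×3 = 4; c[2] = 1×1 = 1. Result coefficients: [3, 4, 1] → 3 + 4z + z^2

3 + 4z + z^2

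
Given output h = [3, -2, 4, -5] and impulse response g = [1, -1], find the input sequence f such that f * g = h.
Deconvolve h=[3, -2, 4, -5] by g=[1, -1]. Since g[0]=1, solve forward: f[0] = h[0] / 1 = 3; f[1] = (h[1] - 3×-1) / 1 = 1; f[2] = (h[2] - 1×-1) / 1 = 5. So f = [3, 1, 5]. Check by forward convolution: h[0] = 3×1 = 3; h[1] = 3×-1 + 1×1 = -2; h[2] = 1×-1 + 5×1 = 4; h[3] = 5×-1 = -5

[3, 1, 5]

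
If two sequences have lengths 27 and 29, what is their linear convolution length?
Linear/full convolution length: m + n - 1 = 27 + 29 - 1 = 55

55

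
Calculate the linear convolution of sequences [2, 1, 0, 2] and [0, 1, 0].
y[0] = 2×0 = 0; y[1] = 2×1 + 1×0 = 2; y[2] = 2×0 + 1×1 + 0×0 = 1; y[3] = 1×0 + 0×1 + 2×0 = 0; y[4] = 0×0 + 2×1 = 2; y[5] = 2×0 = 0

[0, 2, 1, 0, 2, 0]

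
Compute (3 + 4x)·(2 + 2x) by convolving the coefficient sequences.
Ascending coefficients: a = [3, 4], b = [2, 2]. c[0] = 3×2 = 6; c[1] = 3×2 + 4×2 = 14; c[2] = 4×2 = 8. Result coefficients: [6, 14, 8] → 6 + 14x + 8x^2

6 + 14x + 8x^2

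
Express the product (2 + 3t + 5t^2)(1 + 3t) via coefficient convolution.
Ascending coefficients: a = [2, 3, 5], b = [1, 3]. c[0] = 2×1 = 2; c[1] = 2×3 + 3×1 = 9; c[2] = 3×3 + 5×1 = 14; c[3] = 5×3 = 15. Result coefficients: [2, 9, 14, 15] → 2 + 9t + 14t^2 + 15t^3

2 + 9t + 14t^2 + 15t^3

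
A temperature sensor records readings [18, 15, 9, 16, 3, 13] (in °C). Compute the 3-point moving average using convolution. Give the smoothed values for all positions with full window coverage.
3-point moving average kernel = [1, 1, 1]. Apply in 'valid' mode (full window coverage): avg[0] = (18 + 15 + 9) / 3 = 14.0; avg[1] = (15 + 9 + 16) / 3 = 13.33; avg[2] = (9 + 16 + 3) / 3 = 9.33; avg[3] = (16 + 3 + 13) / 3 = 10.67. Smoothed values: [14.0, 13.33, 9.33, 10.67]

[14.0, 13.33, 9.33, 10.67]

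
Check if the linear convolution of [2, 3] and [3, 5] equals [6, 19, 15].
Recompute linear convolution of [2, 3] and [3, 5]: y[0] = 2×3 = 6; y[1] = 2×5 + 3×3 = 19; y[2] = 3×5 = 15 → [6, 19, 15]. Given [6, 19, 15] matches, so answer: Yes

Yes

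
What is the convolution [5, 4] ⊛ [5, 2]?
y[0] = 5×5 = 25; y[1] = 5×2 + 4×5 = 30; y[2] = 4×2 = 8

[25, 30, 8]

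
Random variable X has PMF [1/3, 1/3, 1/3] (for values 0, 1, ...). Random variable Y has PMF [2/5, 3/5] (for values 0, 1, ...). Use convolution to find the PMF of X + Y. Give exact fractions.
P(X+Y=k) = Σ_i P(X=i)·P(Y=k-i) — a convolution of [1/3, 1/3, 1/3] and [2/5, 3/5]. P(X+Y=0) = (1/3)×(2/5) = 2/15; P(X+Y=1) = (1/3)×(3/5) + (1/3)×(2/5) = 1/5 + 2/15 = 1/3; P(X+Y=2) = (1/3)×(3/5) + (1/3)×(2/5) = 1/5 + 2/15 = 1/3; P(X+Y=3) = (1/3)×(3/5) = 1/5. PMF: [2/15, 1/3, 1/3, 1/5] (sums to 1 ✓)

[2/15, 1/3, 1/3, 1/5]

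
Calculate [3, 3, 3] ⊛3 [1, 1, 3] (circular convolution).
Use y[k] = Σ_j s[j]·t[(k-j) mod 3]. y[0] = 3×1 + 3×3 + 3×1 = 15; y[1] = 3×1 + 3×1 + 3×3 = 15; y[2] = 3×3 + 3×1 + 3×1 = 15. Result: [15, 15, 15]

[15, 15, 15]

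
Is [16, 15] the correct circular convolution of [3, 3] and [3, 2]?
Recompute circular convolution of [3, 3] and [3, 2]: y[0] = 3×3 + 3×2 = 15; y[1] = 3×2 + 3×3 = 15 → [15, 15]. Compare to given [16, 15]: they differ at index 0: given 16, correct 15, so answer: No

No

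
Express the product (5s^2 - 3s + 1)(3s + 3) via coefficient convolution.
Ascending coefficients: a = [1, -3, 5], b = [3, 3]. c[0] = 1×3 = 3; c[1] = 1×3 + -3×3 = -6; c[2] = -3×3 + 5×3 = 6; c[3] = 5×3 = 15. Result coefficients: [3, -6, 6, 15] → 15s^3 + 6s^2 - 6s + 3

15s^3 + 6s^2 - 6s + 3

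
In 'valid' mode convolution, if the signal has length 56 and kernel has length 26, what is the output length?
'Valid' mode counts only positions where the kernel fully overlaps the signal: m - n + 1 = 56 - 26 + 1 = 31

31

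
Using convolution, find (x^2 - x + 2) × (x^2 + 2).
Ascending coefficients: a = [2, -1, 1], b = [2, 0, 1]. c[0] = 2×2 = 4; c[1] = 2×0 + -1×2 = -2; c[2] = 2×1 + -1×0 + 1×2 = 4; c[3] = -1×1 + 1×0 = -1; c[4] = 1×1 = 1. Result coefficients: [4, -2, 4, -1, 1] → x^4 - x^3 + 4x^2 - 2x + 4

x^4 - x^3 + 4x^2 - 2x + 4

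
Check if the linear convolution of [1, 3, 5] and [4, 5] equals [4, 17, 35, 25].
Recompute linear convolution of [1, 3, 5] and [4, 5]: y[0] = 1×4 = 4; y[1] = 1×5 + 3×4 = 17; y[2] = 3×5 + 5×4 = 35; y[3] = 5×5 = 25 → [4, 17, 35, 25]. Given [4, 17, 35, 25] matches, so answer: Yes

Yes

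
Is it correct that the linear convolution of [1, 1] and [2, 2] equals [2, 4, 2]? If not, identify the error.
Recompute linear convolution of [1, 1] and [2, 2]: y[0] = 1×2 = 2; y[1] = 1×2 + 1×2 = 4; y[2] = 1×2 = 2 → [2, 4, 2]. Given [2, 4, 2] matches, so answer: Yes

Yes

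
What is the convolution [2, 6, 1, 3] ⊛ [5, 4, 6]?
y[0] = 2×5 = 10; y[1] = 2×4 + 6×5 = 38; y[2] = 2×6 + 6×4 + 1×5 = 41; y[3] = 6×6 + 1×4 + 3×5 = 55; y[4] = 1×6 + 3×4 = 18; y[5] = 3×6 = 18

[10, 38, 41, 55, 18, 18]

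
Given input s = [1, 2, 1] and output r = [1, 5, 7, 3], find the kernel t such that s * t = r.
Output length 4 = len(s) + len(t) - 1 ⇒ len(t) = 2. Solve t forward using t[k] = (r[k] - Σ_{i≥1} s[i]·t[k-i]) / s[0]: t[0] = r[0] / s[0] = 1 / 1 = 1; t[1] = (r[1] - 2×1) / s[0] = (5 - 2×1) / 1 = 3. So t = [1, 3]. Forward-check [1, 2, 1] * [1, 3]: r[0] = 1×1 = 1; r[1] = 1×3 + 2×1 = 5; r[2] = 2×3 + 1×1 = 7; r[3] = 1×3 = 3 → [1, 5, 7, 3] ✓

[1, 3]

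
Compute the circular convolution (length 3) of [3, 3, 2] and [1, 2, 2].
Use y[k] = Σ_j s[j]·t[(k-j) mod 3]. y[0] = 3×1 + 3×2 + 2×2 = 13; y[1] = 3×2 + 3×1 + 2×2 = 13; y[2] = 3×2 + 3×2 + 2×1 = 14. Result: [13, 13, 14]

[13, 13, 14]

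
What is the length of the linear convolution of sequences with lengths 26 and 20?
Linear/full convolution length: m + n - 1 = 26 + 20 - 1 = 45

45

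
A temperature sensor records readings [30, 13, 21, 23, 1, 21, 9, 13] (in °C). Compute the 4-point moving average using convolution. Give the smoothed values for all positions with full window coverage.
4-point moving average kernel = [1, 1, 1, 1]. Apply in 'valid' mode (full window coverage): avg[0] = (30 + 13 + 21 + 23) / 4 = 21.75; avg[1] = (13 + 21 + 23 + 1) / 4 = 14.5; avg[2] = (21 + 23 + 1 + 21) / 4 = 16.5; avg[3] = (23 + 1 + 21 + 9) / 4 = 13.5; avg[4] = (1 + 21 + 9 + 13) / 4 = 11.0. Smoothed values: [21.75, 14.5, 16.5, 13.5, 11.0]

[21.75, 14.5, 16.5, 13.5, 11.0]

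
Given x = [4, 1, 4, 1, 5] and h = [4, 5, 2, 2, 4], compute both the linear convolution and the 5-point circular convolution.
Linear: y_lin[0] = 4×4 = 16; y_lin[1] = 4×5 + 1×4 = 24; y_lin[2] = 4×2 + 1×5 + 4×4 = 29; y_lin[3] = 4×2 + 1×2 + 4×5 + 1×4 = 34; y_lin[4] = 4×4 + 1×2 + 4×2 + 1×5 + 5×4 = 51; y_lin[5] = 1×4 + 4×2 + 1×2 + 5×5 = 39; y_lin[6] = 4×4 + 1×2 + 5×2 = 28; y_lin[7] = 1×4 + 5×2 = 14; y_lin[8] = 5×4 = 20 → [16, 24, 29, 34, 51, 39, 28, 14, 20]. Circular (length 5): y[0] = 4×4 + 1×4 + 4×2 + 1×2 + 5×5 = 55; y[1] = 4×5 + 1×4 + 4×4 + 1×2 + 5×2 = 52; y[2] = 4×2 + 1×5 + 4×4 + 1×4 + 5×2 = 43; y[3] = 4×2 + 1×2 + 4×5 + 1×4 + 5×4 = 54; y[4] = 4×4 + 1×2 + 4×2 + 1×5 + 5×4 = 51 → [55, 52, 43, 54, 51]

Linear: [16, 24, 29, 34, 51, 39, 28, 14, 20], Circular: [55, 52, 43, 54, 51]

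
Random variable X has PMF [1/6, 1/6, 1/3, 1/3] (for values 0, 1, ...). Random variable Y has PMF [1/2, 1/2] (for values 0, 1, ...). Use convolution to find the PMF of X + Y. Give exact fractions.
P(X+Y=k) = Σ_i P(X=i)·P(Y=k-i) — a convolution of [1/6, 1/6, 1/3, 1/3] and [1/2, 1/2]. P(X+Y=0) = (1/6)×(1/2) = 1/12; P(X+Y=1) = (1/6)×(1/2) + (1/6)×(1/2) = 1/12 + 1/12 = 1/6; P(X+Y=2) = (1/6)×(1/2) + (1/3)×(1/2) = 1/12 + 1/6 = 1/4; P(X+Y=3) = (1/3)×(1/2) + (1/3)×(1/2) = 1/6 + 1/6 = 1/3; P(X+Y=4) = (1/3)×(1/2) = 1/6. PMF: [1/12, 1/6, 1/4, 1/3, 1/6] (sums to 1 ✓)

[1/12, 1/6, 1/4, 1/3, 1/6]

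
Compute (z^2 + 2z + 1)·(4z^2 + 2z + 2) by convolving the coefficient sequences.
Ascending coefficients: a = [1, 2, 1], b = [2, 2, 4]. c[0] = 1×2 = 2; c[1] = 1×2 + 2×2 = 6; c[2] = 1×4 + 2×2 + 1×2 = 10; c[3] = 2×4 + 1×2 = 10; c[4] = 1×4 = 4. Result coefficients: [2, 6, 10, 10, 4] → 4z^4 + 10z^3 + 10z^2 + 6z + 2

4z^4 + 10z^3 + 10z^2 + 6z + 2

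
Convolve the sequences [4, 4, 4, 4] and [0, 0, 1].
y[0] = 4×0 = 0; y[1] = 4×0 + 4×0 = 0; y[2] = 4×1 + 4×0 + 4×0 = 4; y[3] = 4×1 + 4×0 + 4×0 = 4; y[4] = 4×1 + 4×0 = 4; y[5] = 4×1 = 4

[0, 0, 4, 4, 4, 4]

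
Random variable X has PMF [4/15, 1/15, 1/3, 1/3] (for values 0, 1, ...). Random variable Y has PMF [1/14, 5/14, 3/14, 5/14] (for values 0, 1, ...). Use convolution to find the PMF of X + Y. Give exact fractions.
P(X+Y=k) = Σ_i P(X=i)·P(Y=k-i) — a convolution of [4/15, 1/15, 1/3, 1/3] and [1/14, 5/14, 3/14, 5/14]. P(X+Y=0) = (4/15)×(1/14) = 2/105; P(X+Y=1) = (4/15)×(5/14) + (1/15)×(1/14) = 2/21 + 1/210 = 1/10; P(X+Y=2) = (4/15)×(3/14) + (1/15)×(5/14) + (1/3)×(1/14) = 2/35 + 1/42 + 1/42 = 11/105; P(X+Y=3) = (4/15)×(5/14) + (1/15)×(3/14) + (1/3)×(5/14) + (1/3)×(1/14) = 2/21 + 1/70 + 5/42 + 1/42 = 53/210; P(X+Y=4) = (1/15)×(5/14) + (1/3)×(3/14) + (1/3)×(5/14) = 1/42 + 1/14 + 5/42 = 3/14; P(X+Y=5) = (1/3)×(5/14) + (1/3)×(3/14) = 5/42 + 1/14 = 4/21; P(X+Y=6) = (1/3)×(5/14) = 5/42. PMF: [2/105, 1/10, 11/105, 53/210, 3/14, 4/21, 5/42] (sums to 1 ✓)

[2/105, 1/10, 11/105, 53/210, 3/14, 4/21, 5/42]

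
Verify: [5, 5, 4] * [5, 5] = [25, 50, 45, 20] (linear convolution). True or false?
Recompute linear convolution of [5, 5, 4] and [5, 5]: y[0] = 5×5 = 25; y[1] = 5×5 + 5×5 = 50; y[2] = 5×5 + 4×5 = 45; y[3] = 4×5 = 20 → [25, 50, 45, 20]. Given [25, 50, 45, 20] matches, so answer: Yes

Yes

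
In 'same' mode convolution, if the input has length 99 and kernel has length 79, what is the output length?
'Same' mode returns an output with the same length as the input: 99

99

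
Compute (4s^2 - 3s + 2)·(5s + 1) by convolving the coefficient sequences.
Ascending coefficients: a = [2, -3, 4], b = [1, 5]. c[0] = 2×1 = 2; c[1] = 2×5 + -3×1 = 7; c[2] = -3×5 + 4×1 = -11; c[3] = 4×5 = 20. Result coefficients: [2, 7, -11, 20] → 20s^3 - 11s^2 + 7s + 2

20s^3 - 11s^2 + 7s + 2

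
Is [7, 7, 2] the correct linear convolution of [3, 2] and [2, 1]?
Recompute linear convolution of [3, 2] and [2, 1]: y[0] = 3×2 = 6; y[1] = 3×1 + 2×2 = 7; y[2] = 2×1 = 2 → [6, 7, 2]. Compare to given [7, 7, 2]: they differ at index 0: given 7, correct 6, so answer: No

No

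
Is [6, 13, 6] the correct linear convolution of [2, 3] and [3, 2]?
Recompute linear convolution of [2, 3] and [3, 2]: y[0] = 2×3 = 6; y[1] = 2×2 + 3×3 = 13; y[2] = 3×2 = 6 → [6, 13, 6]. Given [6, 13, 6] matches, so answer: Yes

Yes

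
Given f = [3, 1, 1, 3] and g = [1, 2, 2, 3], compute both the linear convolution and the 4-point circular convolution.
Linear: y_lin[0] = 3×1 = 3; y_lin[1] = 3×2 + 1×1 = 7; y_lin[2] = 3×2 + 1×2 + 1×1 = 9; y_lin[3] = 3×3 + 1×2 + 1×2 + 3×1 = 16; y_lin[4] = 1×3 + 1×2 + 3×2 = 11; y_lin[5] = 1×3 + 3×2 = 9; y_lin[6] = 3×3 = 9 → [3, 7, 9, 16, 11, 9, 9]. Circular (length 4): y[0] = 3×1 + 1×3 + 1×2 + 3×2 = 14; y[1] = 3×2 + 1×1 + 1×3 + 3×2 = 16; y[2] = 3×2 + 1×2 + 1×1 + 3×3 = 18; y[3] = 3×3 + 1×2 + 1×2 + 3×1 = 16 → [14, 16, 18, 16]

Linear: [3, 7, 9, 16, 11, 9, 9], Circular: [14, 16, 18, 16]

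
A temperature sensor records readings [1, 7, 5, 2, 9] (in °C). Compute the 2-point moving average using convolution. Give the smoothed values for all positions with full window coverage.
2-point moving average kernel = [1, 1]. Apply in 'valid' mode (full window coverage): avg[0] = (1 + 7) / 2 = 4.0; avg[1] = (7 + 5) / 2 = 6.0; avg[2] = (5 + 2) / 2 = 3.5; avg[3] = (2 + 9) / 2 = 5.5. Smoothed values: [4.0, 6.0, 3.5, 5.5]

[4.0, 6.0, 3.5, 5.5]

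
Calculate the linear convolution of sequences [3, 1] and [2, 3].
y[0] = 3×2 = 6; y[1] = 3×3 + 1×2 = 11; y[2] = 1×3 = 3

[6, 11, 3]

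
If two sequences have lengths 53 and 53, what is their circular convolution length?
Circular convolution (zero-padding the shorter input) has length max(m, n) = max(53, 53) = 53

53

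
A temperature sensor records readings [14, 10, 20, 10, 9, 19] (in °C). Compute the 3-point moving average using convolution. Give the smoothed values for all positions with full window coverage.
3-point moving average kernel = [1, 1, 1]. Apply in 'valid' mode (full window coverage): avg[0] = (14 + 10 + 20) / 3 = 14.67; avg[1] = (10 + 20 + 10) / 3 = 13.33; avg[2] = (20 + 10 + 9) / 3 = 13.0; avg[3] = (10 + 9 + 19) / 3 = 12.67. Smoothed values: [14.67, 13.33, 13.0, 12.67]

[14.67, 13.33, 13.0, 12.67]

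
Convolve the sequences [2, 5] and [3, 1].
y[0] = 2×3 = 6; y[1] = 2×1 + 5×3 = 17; y[2] = 5×1 = 5

[6, 17, 5]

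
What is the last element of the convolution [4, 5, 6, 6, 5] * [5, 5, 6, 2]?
Use y[k] = Σ_i a[i]·b[k-i] at k=7. y[7] = 5×2 = 10

10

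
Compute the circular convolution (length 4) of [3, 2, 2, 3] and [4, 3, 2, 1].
Use y[k] = Σ_j s[j]·t[(k-j) mod 4]. y[0] = 3×4 + 2×1 + 2×2 + 3×3 = 27; y[1] = 3×3 + 2×4 + 2×1 + 3×2 = 25; y[2] = 3×2 + 2×3 + 2×4 + 3×1 = 23; y[3] = 3×1 + 2×2 + 2×3 + 3×4 = 25. Result: [27, 25, 23, 25]

[27, 25, 23, 25]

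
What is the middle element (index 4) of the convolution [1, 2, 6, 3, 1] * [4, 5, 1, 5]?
Use y[k] = Σ_i a[i]·b[k-i] at k=4. y[4] = 2×5 + 6×1 + 3×5 + 1×4 = 35

35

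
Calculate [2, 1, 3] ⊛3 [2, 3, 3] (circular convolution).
Use y[k] = Σ_j f[j]·g[(k-j) mod 3]. y[0] = 2×2 + 1×3 + 3×3 = 16; y[1] = 2×3 + 1×2 + 3×3 = 17; y[2] = 2×3 + 1×3 + 3×2 = 15. Result: [16, 17, 15]

[16, 17, 15]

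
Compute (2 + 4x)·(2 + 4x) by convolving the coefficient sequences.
Ascending coefficients: a = [2, 4], b = [2, 4]. c[0] = 2×2 = 4; c[1] = 2×4 + 4×2 = 16; c[2] = 4×4 = 16. Result coefficients: [4, 16, 16] → 4 + 16x + 16x^2

4 + 16x + 16x^2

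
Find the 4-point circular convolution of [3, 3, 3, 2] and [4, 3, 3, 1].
Use y[k] = Σ_j a[j]·b[(k-j) mod 4]. y[0] = 3×4 + 3×1 + 3×3 + 2×3 = 30; y[1] = 3×3 + 3×4 + 3×1 + 2×3 = 30; y[2] = 3×3 + 3×3 + 3×4 + 2×1 = 32; y[3] = 3×1 + 3×3 + 3×3 + 2×4 = 29. Result: [30, 30, 32, 29]

[30, 30, 32, 29]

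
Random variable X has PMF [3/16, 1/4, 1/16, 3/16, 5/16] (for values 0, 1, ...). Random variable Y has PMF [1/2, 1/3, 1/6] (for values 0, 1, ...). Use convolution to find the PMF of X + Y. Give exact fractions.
P(X+Y=k) = Σ_i P(X=i)·P(Y=k-i) — a convolution of [3/16, 1/4, 1/16, 3/16, 5/16] and [1/2, 1/3, 1/6]. P(X+Y=0) = (3/16)×(1/2) = 3/32; P(X+Y=1) = (3/16)×(1/3) + (1/4)×(1/2) = 1/16 + 1/8 = 3/16; P(X+Y=2) = (3/16)×(1/6) + (1/4)×(1/3) + (1/16)×(1/2) = 1/32 + 1/12 + 1/32 = 7/48; P(X+Y=3) = (1/4)×(1/6) + (1/16)×(1/3) + (3/16)×(1/2) = 1/24 + 1/48 + 3/32 = 5/32; P(X+Y=4) = (1/16)×(1/6) + (3/16)×(1/3) + (5/16)×(1/2) = 1/96 + 1/16 + 5/32 = 11/48; P(X+Y=5) = (3/16)×(1/6) + (5/16)×(1/3) = 1/32 + 5/48 = 13/96; P(X+Y=6) = (5/16)×(1/6) = 5/96. PMF: [3/32, 3/16, 7/48, 5/32, 11/48, 13/96, 5/96] (sums to 1 ✓)

[3/32, 3/16, 7/48, 5/32, 11/48, 13/96, 5/96]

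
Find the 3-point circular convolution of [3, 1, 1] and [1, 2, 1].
Use y[k] = Σ_j u[j]·v[(k-j) mod 3]. y[0] = 3×1 + 1×1 + 1×2 = 6; y[1] = 3×2 + 1×1 + 1×1 = 8; y[2] = 3×1 + 1×2 + 1×1 = 6. Result: [6, 8, 6]

[6, 8, 6]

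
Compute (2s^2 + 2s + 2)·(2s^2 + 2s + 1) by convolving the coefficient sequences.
Ascending coefficients: a = [2, 2, 2], b = [1, 2, 2]. c[0] = 2×1 = 2; c[1] = 2×2 + 2×1 = 6; c[2] = 2×2 + 2×2 + 2×1 = 10; c[3] = 2×2 + 2×2 = 8; c[4] = 2×2 = 4. Result coefficients: [2, 6, 10, 8, 4] → 4s^4 + 8s^3 + 10s^2 + 6s + 2

4s^4 + 8s^3 + 10s^2 + 6s + 2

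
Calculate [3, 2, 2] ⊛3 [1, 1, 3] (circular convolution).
Use y[k] = Σ_j f[j]·g[(k-j) mod 3]. y[0] = 3×1 + 2×3 + 2×1 = 11; y[1] = 3×1 + 2×1 + 2×3 = 11; y[2] = 3×3 + 2×1 + 2×1 = 13. Result: [11, 11, 13]

[11, 11, 13]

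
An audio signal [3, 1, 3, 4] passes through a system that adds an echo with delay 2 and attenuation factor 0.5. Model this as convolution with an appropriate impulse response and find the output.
Direct-path + delayed-attenuated-path model → impulse response h = [1, 0, 0.5] (1 at lag 0, 0.5 at lag 2). Output y[n] = x[n] + 0.5·x[n - 2] (with x[n] = 0 outside 0..3): y[0] = 3 + 0.5×0 = 3; y[1] = 1 + 0.5×0 = 1; y[2] = 3 + 0.5×3 = 4.5; y[3] = 4 + 0.5×1 = 4.5; y[4] = 0 + 0.5×3 = 1.5; y[5] = 0 + 0.5×4 = 2.0. So y = [3, 1, 4.5, 4.5, 1.5, 2.0]

[3, 1, 4.5, 4.5, 1.5, 2.0]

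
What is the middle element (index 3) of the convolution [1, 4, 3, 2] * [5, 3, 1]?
Use y[k] = Σ_i a[i]·b[k-i] at k=3. y[3] = 4×1 + 3×3 + 2×5 = 23

23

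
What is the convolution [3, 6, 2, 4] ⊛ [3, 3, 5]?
y[0] = 3×3 = 9; y[1] = 3×3 + 6×3 = 27; y[2] = 3×5 + 6×3 + 2×3 = 39; y[3] = 6×5 + 2×3 + 4×3 = 48; y[4] = 2×5 + 4×3 = 22; y[5] = 4×5 = 20

[9, 27, 39, 48, 22, 20]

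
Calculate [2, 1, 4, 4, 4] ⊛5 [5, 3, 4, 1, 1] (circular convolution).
Use y[k] = Σ_j x[j]·h[(k-j) mod 5]. y[0] = 2×5 + 1×1 + 4×1 + 4×4 + 4×3 = 43; y[1] = 2×3 + 1×5 + 4×1 + 4×1 + 4×4 = 35; y[2] = 2×4 + 1×3 + 4×5 + 4×1 + 4×1 = 39; y[3] = 2×1 + 1×4 + 4×3 + 4×5 + 4×1 = 42; y[4] = 2×1 + 1×1 + 4×4 + 4×3 + 4×5 = 51. Result: [43, 35, 39, 42, 51]

[43, 35, 39, 42, 51]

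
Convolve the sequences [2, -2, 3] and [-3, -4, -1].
y[0] = 2×-3 = -6; y[1] = 2×-4 + -2×-3 = -2; y[2] = 2×-1 + -2×-4 + 3×-3 = -3; y[3] = -2×-1 + 3×-4 = -10; y[4] = 3×-1 = -3

[-6, -2, -3, -10, -3]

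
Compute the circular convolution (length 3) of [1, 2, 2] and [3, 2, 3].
Use y[k] = Σ_j f[j]·g[(k-j) mod 3]. y[0] = 1×3 + 2×3 + 2×2 = 13; y[1] = 1×2 + 2×3 + 2×3 = 14; y[2] = 1×3 + 2×2 + 2×3 = 13. Result: [13, 14, 13]

[13, 14, 13]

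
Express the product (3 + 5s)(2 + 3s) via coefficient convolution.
Ascending coefficients: a = [3, 5], b = [2, 3]. c[0] = 3×2 = 6; c[1] = 3×3 + 5×2 = 19; c[2] = 5×3 = 15. Result coefficients: [6, 19, 15] → 6 + 19s + 15s^2

6 + 19s + 15s^2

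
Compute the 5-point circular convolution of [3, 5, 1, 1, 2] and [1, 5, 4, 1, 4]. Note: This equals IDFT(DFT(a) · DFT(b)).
Either evaluate y[k] = Σ_j a[j]·b[(k-j) mod 5] directly, or use IDFT(DFT(a) · DFT(b)). y[0] = 3×1 + 5×4 + 1×1 + 1×4 + 2×5 = 38; y[1] = 3×5 + 5×1 + 1×4 + 1×1 + 2×4 = 33; y[2] = 3×4 + 5×5 + 1×1 + 1×4 + 2×1 = 44; y[3] = 3×1 + 5×4 + 1×5 + 1×1 + 2×4 = 37; y[4] = 3×4 + 5×1 + 1×4 + 1×5 + 2×1 = 28. Result: [38, 33, 44, 37, 28]

[38, 33, 44, 37, 28]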